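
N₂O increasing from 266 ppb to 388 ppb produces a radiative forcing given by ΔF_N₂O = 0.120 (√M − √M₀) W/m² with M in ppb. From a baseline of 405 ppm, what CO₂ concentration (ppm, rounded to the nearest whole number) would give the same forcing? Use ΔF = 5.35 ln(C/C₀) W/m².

N₂O forcing: 0.120 × (√388 − √266) = 0.120 × (19.6977 − 16.3095) = 0.120 × 3.3882 = 0.40658 W/m².
Set 5.35 ln(C/405) = 0.40658: ln(C/405) = 0.40658/5.35 = 0.07600, so C = 405 × e^0.07600 = 405 × 1.07896 = 436.98 ppm.

C ≈ 437 ppm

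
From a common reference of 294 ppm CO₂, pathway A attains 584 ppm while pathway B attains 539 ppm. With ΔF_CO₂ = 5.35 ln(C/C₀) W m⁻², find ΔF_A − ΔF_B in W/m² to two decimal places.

ΔF_A = 5.35 ln(584/294) = 5.35 × 0.68632 = 3.6718 W/m².
ΔF_B = 5.35 ln(539/294) = 5.35 × 0.60614 = 3.2428 W/m².
Difference: 3.6718 − 3.2428 = 0.4290 W/m².

ΔF_A − ΔF_B = 0.43 W/m²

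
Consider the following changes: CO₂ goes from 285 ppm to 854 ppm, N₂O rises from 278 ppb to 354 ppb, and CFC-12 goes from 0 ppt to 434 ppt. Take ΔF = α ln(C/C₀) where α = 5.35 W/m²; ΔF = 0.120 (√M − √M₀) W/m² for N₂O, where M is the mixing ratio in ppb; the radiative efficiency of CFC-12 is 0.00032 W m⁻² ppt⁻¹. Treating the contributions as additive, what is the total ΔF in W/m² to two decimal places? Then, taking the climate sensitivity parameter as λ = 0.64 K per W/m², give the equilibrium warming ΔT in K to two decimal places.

ΔF = 6.27 W/m²; ΔT = 4.01 K

CO₂: 5.35 × ln(854/285) = 5.35 × ln(2.99649) = 5.35 × 1.09744 = 5.8713 W/m².
N₂O: 0.120 × (√354 − √278) = 0.120 × (18.8149 − 16.6733) = 0.120 × 2.1416 = 0.2570 W/m².
CFC-12: ΔF = 0.00032 × (434 − 0) = 0.00032 × 434 = 0.1389 W/m².
Total ΔF = 5.8713 + 0.2570 + 0.1389 = 6.2672 W/m².
ΔT = λ ΔF = 0.64 × 6.27 = 4.0128 K.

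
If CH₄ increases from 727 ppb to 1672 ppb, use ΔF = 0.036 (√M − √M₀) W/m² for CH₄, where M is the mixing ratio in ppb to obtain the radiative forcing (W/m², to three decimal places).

ΔF = 0.501 W/m²

CH₄: 0.036 × (√1672 − √727) = 0.036 × (40.8901 − 26.9629) = 0.036 × 13.9272 = 0.5014 W/m².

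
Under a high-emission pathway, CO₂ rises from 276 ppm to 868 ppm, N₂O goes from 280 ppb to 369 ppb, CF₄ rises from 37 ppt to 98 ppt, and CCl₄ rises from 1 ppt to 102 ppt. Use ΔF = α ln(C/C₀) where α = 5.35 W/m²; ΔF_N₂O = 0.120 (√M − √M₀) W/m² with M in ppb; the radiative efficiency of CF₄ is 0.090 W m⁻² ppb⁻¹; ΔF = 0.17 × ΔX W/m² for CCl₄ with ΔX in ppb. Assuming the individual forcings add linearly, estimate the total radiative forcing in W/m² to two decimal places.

CO₂: 5.35 × ln(868/276) = 5.35 × ln(3.14493) = 5.35 × 1.14579 = 6.1300 W/m².
N₂O: 0.120 × (√369 − √280) = 0.120 × (19.2094 − 16.7332) = 0.120 × 2.4762 = 0.2971 W/m².
CF₄: Δ = 98 − 37 = 61 ppt = 0.061 ppb; ΔF = 0.090 × 0.061 = 0.0055 W/m².
CCl₄: Δ = 102 − 1 = 101 ppt = 0.101 ppb; ΔF = 0.17 × 0.101 = 0.0172 W/m².
Total ΔF = 6.1300 + 0.2971 + 0.0055 + 0.0172 = 6.4498 W/m².

ΔF = 6.45 W/m²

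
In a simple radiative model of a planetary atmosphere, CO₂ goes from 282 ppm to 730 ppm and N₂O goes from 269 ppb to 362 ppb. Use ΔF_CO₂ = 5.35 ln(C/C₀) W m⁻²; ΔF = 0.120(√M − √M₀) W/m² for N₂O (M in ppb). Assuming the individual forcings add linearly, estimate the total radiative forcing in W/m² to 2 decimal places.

CO₂: 5.35 × ln(730/282) = 5.35 × ln(2.58865) = 5.35 × 0.95114 = 5.0886 W/m².
N₂O: 0.120 × (√362 − √269) = 0.120 × (19.0263 − 16.4012) = 0.120 × 2.6251 = 0.3150 W/m².
Total ΔF = 5.0886 + 0.3150 = 5.4036 W/m².

ΔF = 5.40 W/m²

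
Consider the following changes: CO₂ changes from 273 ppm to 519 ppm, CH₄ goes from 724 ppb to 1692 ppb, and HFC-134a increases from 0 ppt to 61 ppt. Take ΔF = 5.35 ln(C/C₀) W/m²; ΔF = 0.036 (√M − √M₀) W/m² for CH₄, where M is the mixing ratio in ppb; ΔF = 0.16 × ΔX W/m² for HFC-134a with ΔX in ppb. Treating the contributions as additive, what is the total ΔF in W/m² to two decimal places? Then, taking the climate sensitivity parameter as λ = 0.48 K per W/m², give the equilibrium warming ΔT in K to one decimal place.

CO₂: 5.35 × ln(519/273) = 5.35 × ln(1.90110) = 5.35 × 0.64243 = 3.4370 W/m².
CH₄: 0.036 × (√1692 − √724) = 0.036 × (41.1339 − 26.9072) = 0.036 × 14.2267 = 0.5122 W/m².
HFC-134a: Δ = 61 − 0 = 61 ppt = 0.061 ppb; ΔF = 0.16 × 0.061 = 0.0098 W/m².
Total ΔF = 3.4370 + 0.5122 + 0.0098 = 3.9590 W/m².
ΔT = λ ΔF = 0.48 × 3.96 = 1.9008 K.

ΔF = 3.96 W/m²; ΔT = 1.9 K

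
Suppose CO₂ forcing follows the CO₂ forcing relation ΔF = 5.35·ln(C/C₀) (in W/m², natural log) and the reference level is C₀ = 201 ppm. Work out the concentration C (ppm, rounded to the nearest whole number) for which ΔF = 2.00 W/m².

C ≈ 292 ppm

Set 5.35 ln(C/201) = 2.00, so ln(C/201) = 2.00/5.35 = 0.37383.
Then C/201 = e^0.37383 = 1.45329, giving C = 201 × 1.45329 = 292.11 ppm.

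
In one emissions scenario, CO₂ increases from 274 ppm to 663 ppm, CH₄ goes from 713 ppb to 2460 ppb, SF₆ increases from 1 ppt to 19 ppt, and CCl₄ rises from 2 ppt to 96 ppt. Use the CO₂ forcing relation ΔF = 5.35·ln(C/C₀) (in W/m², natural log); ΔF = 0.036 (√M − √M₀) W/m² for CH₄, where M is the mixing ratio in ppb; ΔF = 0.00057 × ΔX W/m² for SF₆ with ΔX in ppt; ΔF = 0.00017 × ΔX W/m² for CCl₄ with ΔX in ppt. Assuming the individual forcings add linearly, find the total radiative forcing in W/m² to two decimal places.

ΔF = 5.58 W/m²

CO₂: 5.35 × ln(663/274) = 5.35 × ln(2.41971) = 5.35 × 0.88365 = 4.7275 W/m².
CH₄: 0.036 × (√2460 − √713) = 0.036 × (49.5984 − 26.7021) = 0.036 × 22.8963 = 0.8243 W/m².
SF₆: ΔF = 0.00057 × (19 − 1) = 0.00057 × 18 = 0.0103 W/m².
CCl₄: ΔF = 0.00017 × (96 − 2) = 0.00017 × 94 = 0.0160 W/m².
Total ΔF = 4.7275 + 0.8243 + 0.0103 + 0.0160 = 5.5781 W/m².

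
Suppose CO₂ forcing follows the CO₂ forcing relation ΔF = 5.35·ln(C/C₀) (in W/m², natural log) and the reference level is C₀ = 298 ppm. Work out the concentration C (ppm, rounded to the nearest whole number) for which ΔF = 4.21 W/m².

Set 5.35 ln(C/298) = 4.21, so ln(C/298) = 4.21/5.35 = 0.78692.
Then C/298 = e^0.78692 = 2.19662, giving C = 298 × 2.19662 = 654.59 ppm.

C ≈ 655 ppm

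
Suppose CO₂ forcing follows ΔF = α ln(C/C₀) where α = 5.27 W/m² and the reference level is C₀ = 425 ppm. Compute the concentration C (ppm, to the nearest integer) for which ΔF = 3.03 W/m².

C ≈ 755 ppm

Set 5.27 ln(C/425) = 3.03, so ln(C/425) = 3.03/5.27 = 0.57495.
Then C/425 = e^0.57495 = 1.77704, giving C = 425 × 1.77704 = 755.24 ppm.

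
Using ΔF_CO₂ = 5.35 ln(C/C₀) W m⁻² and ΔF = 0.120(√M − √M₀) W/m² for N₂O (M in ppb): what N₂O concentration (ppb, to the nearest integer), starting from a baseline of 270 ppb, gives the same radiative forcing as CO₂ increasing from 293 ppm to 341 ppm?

M ≈ 538 ppb

CO₂ forcing: 5.35 × ln(341/293) = 5.35 × 0.151710 = 0.81165 W/m².
Set 0.120(√M − √270) = 0.81165: √M = 0.81165/0.120 + √270 = 6.7638 + 16.4317 = 23.1955.
M = (23.1955)² = 538.03 ppb.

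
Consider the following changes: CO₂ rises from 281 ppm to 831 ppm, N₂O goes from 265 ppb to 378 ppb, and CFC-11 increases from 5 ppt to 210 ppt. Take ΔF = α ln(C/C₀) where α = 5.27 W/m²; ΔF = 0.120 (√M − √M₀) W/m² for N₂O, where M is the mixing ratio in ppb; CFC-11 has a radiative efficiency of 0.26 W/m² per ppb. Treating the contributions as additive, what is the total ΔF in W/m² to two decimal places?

CO₂: 5.27 × ln(831/281) = 5.27 × ln(2.95730) = 5.27 × 1.08428 = 5.7142 W/m².
N₂O: 0.120 × (√378 − √265) = 0.120 × (19.4422 − 16.2788) = 0.120 × 3.1634 = 0.3796 W/m².
CFC-11: Δ = 210 − 5 = 205 ppt = 0.205 ppb; ΔF = 0.26 × 0.205 = 0.0533 W/m².
Total ΔF = 5.7142 + 0.3796 + 0.0533 = 6.1471 W/m².

ΔF = 6.15 W/m²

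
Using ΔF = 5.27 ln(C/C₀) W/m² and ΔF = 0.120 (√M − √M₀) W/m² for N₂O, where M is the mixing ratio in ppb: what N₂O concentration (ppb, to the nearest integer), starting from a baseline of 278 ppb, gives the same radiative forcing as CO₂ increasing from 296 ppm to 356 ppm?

CO₂ forcing: 5.27 × ln(356/296) = 5.27 × 0.184571 = 0.97269 W/m².
Set 0.120(√M − √278) = 0.97269: √M = 0.97269/0.120 + √278 = 8.1058 + 16.6733 = 24.7791.
M = (24.7791)² = 614.00 ppb.

M ≈ 614 ppb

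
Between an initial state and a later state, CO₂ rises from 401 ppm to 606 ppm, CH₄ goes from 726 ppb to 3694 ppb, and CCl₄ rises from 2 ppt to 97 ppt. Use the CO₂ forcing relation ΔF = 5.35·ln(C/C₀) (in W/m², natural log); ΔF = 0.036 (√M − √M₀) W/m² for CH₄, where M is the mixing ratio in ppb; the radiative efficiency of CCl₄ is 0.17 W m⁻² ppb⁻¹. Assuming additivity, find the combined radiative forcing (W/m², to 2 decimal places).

ΔF = 3.44 W/m²

CO₂: 5.35 × ln(606/401) = 5.35 × ln(1.51122) = 5.35 × 0.41292 = 2.2091 W/m².
CH₄: 0.036 × (√3694 − √726) = 0.036 × (60.7783 − 26.9444) = 0.036 × 33.8339 = 1.2180 W/m².
CCl₄: Δ = 97 − 2 = 95 ppt = 0.095 ppb; ΔF = 0.17 × 0.095 = 0.0162 W/m².
Total ΔF = 2.2091 + 1.2180 + 0.0162 = 3.4433 W/m².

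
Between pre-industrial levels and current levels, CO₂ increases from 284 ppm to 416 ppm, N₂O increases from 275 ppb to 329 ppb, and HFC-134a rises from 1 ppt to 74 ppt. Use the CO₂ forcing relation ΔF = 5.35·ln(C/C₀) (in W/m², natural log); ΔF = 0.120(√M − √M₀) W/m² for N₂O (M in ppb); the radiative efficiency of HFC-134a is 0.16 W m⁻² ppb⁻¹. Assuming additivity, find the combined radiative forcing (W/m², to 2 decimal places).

CO₂: 5.35 × ln(416/284) = 5.35 × ln(1.46479) = 5.35 × 0.38171 = 2.0421 W/m².
N₂O: 0.120 × (√329 − √275) = 0.120 × (18.1384 − 16.5831) = 0.120 × 1.5553 = 0.1866 W/m².
HFC-134a: Δ = 74 − 1 = 73 ppt = 0.073 ppb; ΔF = 0.16 × 0.073 = 0.0117 W/m².
Total ΔF = 2.0421 + 0.1866 + 0.0117 = 2.2404 W/m².

ΔF = 2.24 W/m²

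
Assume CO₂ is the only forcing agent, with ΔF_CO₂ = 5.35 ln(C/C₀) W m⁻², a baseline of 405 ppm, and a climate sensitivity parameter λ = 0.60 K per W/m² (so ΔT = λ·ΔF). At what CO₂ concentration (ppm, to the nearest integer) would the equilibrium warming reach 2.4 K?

Required forcing: ΔF = ΔT/λ = 2.4/0.60 = 4.0000 W/m².
Then ln(C/405) = ΔF/5.35 = 4.0000/5.35 = 0.74766.
So C = 405 × e^0.74766 = 405 × 2.11205 = 855.38 ppm.

C ≈ 855 ppm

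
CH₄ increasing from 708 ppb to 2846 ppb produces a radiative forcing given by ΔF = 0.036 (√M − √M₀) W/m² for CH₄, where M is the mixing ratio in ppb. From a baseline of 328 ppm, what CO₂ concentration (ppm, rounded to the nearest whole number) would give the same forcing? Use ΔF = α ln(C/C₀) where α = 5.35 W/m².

C ≈ 393 ppm

CH₄ forcing: 0.036 × (√2846 − √708) = 0.036 × (53.3479 − 26.6083) = 0.036 × 26.7396 = 0.96263 W/m².
Set 5.35 ln(C/328) = 0.96263: ln(C/328) = 0.96263/5.35 = 0.17993, so C = 328 × e^0.17993 = 328 × 1.19713 = 392.66 ppm.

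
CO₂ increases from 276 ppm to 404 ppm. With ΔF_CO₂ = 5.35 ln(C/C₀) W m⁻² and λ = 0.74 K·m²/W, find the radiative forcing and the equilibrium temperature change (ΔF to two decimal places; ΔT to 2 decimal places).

CO₂: 5.35 × ln(404/276) = 5.35 × ln(1.46377) = 5.35 × 0.38102 = 2.0385 W/m².
ΔT = λ ΔF = 0.74 × 2.04 = 1.5096 K.

ΔF = 2.04 W/m²; ΔT = 1.51 K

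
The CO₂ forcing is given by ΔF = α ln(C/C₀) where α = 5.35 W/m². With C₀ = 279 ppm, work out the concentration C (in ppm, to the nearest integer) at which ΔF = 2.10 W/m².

C ≈ 413 ppm

Set 5.35 ln(C/279) = 2.10, so ln(C/279) = 2.10/5.35 = 0.39252.
Then C/279 = e^0.39252 = 1.48071, giving C = 279 × 1.48071 = 413.12 ppm.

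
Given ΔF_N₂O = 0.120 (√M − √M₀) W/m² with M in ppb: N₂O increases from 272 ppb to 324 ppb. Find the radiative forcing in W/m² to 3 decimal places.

ΔF = 0.181 W/m²

N₂O: 0.120 × (√324 − √272) = 0.120 × (18.0000 − 16.4924) = 0.120 × 1.5076 = 0.1809 W/m².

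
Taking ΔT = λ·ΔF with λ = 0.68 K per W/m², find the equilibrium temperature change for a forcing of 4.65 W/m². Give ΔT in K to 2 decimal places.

ΔT = 3.16 K

ΔT = λ ΔF = 0.68 × 4.65 = 3.1620 K.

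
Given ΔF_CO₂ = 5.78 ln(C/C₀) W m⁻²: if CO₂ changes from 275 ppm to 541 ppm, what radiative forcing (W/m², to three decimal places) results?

ΔF = 3.911 W/m²

CO₂: 5.78 × ln(541/275) = 5.78 × ln(1.96727) = 5.78 × 0.67665 = 3.9110 W/m².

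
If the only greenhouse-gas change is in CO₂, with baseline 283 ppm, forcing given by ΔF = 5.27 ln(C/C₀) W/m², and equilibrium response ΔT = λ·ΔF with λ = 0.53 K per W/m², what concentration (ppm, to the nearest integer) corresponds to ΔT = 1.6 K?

Required forcing: ΔF = ΔT/λ = 1.6/0.53 = 3.0189 W/m².
Then ln(C/283) = ΔF/5.27 = 3.0189/5.27 = 0.57285.
So C = 283 × e^0.57285 = 283 × 1.77331 = 501.85 ppm.

C ≈ 502 ppm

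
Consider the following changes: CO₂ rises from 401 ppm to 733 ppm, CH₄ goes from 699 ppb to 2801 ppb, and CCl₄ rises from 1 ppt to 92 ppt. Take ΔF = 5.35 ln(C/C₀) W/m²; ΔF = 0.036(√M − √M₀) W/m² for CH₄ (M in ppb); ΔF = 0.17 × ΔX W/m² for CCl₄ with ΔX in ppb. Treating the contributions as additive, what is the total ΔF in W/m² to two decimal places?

ΔF = 4.20 W/m²

CO₂: 5.35 × ln(733/401) = 5.35 × ln(1.82793) = 5.35 × 0.60318 = 3.2270 W/m².
CH₄: 0.036 × (√2801 − √699) = 0.036 × (52.9245 − 26.4386) = 0.036 × 26.4859 = 0.9535 W/m².
CCl₄: Δ = 92 − 1 = 91 ppt = 0.091 ppb; ΔF = 0.17 × 0.091 = 0.0155 W/m².
Total ΔF = 3.2270 + 0.9535 + 0.0155 = 4.1960 W/m².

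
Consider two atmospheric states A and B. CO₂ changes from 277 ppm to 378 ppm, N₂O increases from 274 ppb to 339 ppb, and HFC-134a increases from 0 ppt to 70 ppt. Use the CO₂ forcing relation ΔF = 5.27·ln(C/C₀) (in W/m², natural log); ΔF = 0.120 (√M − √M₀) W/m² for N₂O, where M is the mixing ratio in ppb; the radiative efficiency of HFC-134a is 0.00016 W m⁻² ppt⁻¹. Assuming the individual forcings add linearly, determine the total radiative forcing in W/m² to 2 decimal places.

CO₂: 5.27 × ln(378/277) = 5.27 × ln(1.36462) = 5.27 × 0.31088 = 1.6383 W/m².
N₂O: 0.120 × (√339 − √274) = 0.120 × (18.4120 − 16.5529) = 0.120 × 1.8591 = 0.2231 W/m².
HFC-134a: ΔF = 0.00016 × (70 − 0) = 0.00016 × 70 = 0.0112 W/m².
Total ΔF = 1.6383 + 0.2231 + 0.0112 = 1.8726 W/m².

ΔF = 1.87 W/m²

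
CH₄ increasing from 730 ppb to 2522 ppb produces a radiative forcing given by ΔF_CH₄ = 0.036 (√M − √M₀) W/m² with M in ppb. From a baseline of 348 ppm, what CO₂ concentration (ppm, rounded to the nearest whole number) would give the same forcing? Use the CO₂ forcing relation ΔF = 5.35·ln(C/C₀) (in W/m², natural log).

CH₄ forcing: 0.036 × (√2522 − √730) = 0.036 × (50.2195 − 27.0185) = 0.036 × 23.2010 = 0.83524 W/m².
Set 5.35 ln(C/348) = 0.83524: ln(C/348) = 0.83524/5.35 = 0.15612, so C = 348 × e^0.15612 = 348 × 1.16897 = 406.80 ppm.

C ≈ 407 ppm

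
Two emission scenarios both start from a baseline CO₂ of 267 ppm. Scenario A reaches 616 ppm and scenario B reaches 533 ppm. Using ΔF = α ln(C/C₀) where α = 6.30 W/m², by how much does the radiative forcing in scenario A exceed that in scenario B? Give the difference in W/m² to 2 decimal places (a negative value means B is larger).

ΔF_A = 6.30 ln(616/267) = 6.30 × 0.83600 = 5.2668 W/m².
ΔF_B = 6.30 ln(533/267) = 6.30 × 0.69127 = 4.3550 W/m².
Difference: 5.2668 − 4.3550 = 0.9118 W/m².
(Equivalently, ΔF_A − ΔF_B = 6.30 ln(616/533) = 6.30 × 0.14473 = 0.9118 W/m².)

ΔF_A − ΔF_B = 0.91 W/m²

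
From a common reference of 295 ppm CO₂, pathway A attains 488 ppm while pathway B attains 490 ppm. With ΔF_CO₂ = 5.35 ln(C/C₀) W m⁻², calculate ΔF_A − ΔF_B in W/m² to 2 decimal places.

ΔF_A = 5.35 ln(488/295) = 5.35 × 0.50334 = 2.6929 W/m².
ΔF_B = 5.35 ln(490/295) = 5.35 × 0.50743 = 2.7148 W/m².
Difference: 2.6929 − 2.7148 = -0.0219 W/m².

ΔF_A − ΔF_B = -0.02 W/m²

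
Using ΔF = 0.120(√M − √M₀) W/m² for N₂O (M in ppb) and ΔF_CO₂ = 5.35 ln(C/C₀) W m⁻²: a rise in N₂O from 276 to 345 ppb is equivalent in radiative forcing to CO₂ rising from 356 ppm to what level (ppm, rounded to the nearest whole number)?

C ≈ 372 ppm

N₂O forcing: 0.120 × (√345 − √276) = 0.120 × (18.5742 − 16.6132) = 0.120 × 1.9610 = 0.23532 W/m².
Set 5.35 ln(C/356) = 0.23532: ln(C/356) = 0.23532/5.35 = 0.04399, so C = 356 × e^0.04399 = 356 × 1.04497 = 372.01 ppm.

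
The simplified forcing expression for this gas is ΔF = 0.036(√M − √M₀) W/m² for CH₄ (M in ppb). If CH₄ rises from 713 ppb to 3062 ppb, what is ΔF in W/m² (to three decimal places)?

CH₄: 0.036 × (√3062 − √713) = 0.036 × (55.3353 − 26.7021) = 0.036 × 28.6332 = 1.0308 W/m².

ΔF = 1.031 W/m²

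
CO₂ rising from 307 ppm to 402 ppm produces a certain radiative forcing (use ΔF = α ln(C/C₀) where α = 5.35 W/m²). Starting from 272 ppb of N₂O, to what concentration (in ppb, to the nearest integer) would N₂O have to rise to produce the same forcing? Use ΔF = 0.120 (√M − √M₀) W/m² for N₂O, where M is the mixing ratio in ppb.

M ≈ 813 ppb

CO₂ forcing: 5.35 × ln(402/307) = 5.35 × 0.269604 = 1.44238 W/m².
Set 0.120(√M − √272) = 1.44238: √M = 1.44238/0.120 + √272 = 12.0198 + 16.4924 = 28.5122.
M = (28.5122)² = 812.95 ppb.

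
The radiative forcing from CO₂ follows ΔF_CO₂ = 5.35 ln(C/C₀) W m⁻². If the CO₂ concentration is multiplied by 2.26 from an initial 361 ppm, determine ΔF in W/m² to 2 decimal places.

ΔF = 4.36 W/m²

Because the forcing depends only on the ratio C/C₀, the initial concentration does not enter.
ΔF = 5.35 × ln(2.26) = 5.35 × 0.81536 = 4.3622 W/m².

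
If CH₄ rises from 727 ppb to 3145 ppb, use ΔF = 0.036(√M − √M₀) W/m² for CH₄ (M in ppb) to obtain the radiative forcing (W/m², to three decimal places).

ΔF = 1.048 W/m²

CH₄: 0.036 × (√3145 − √727) = 0.036 × (56.0803 − 26.9629) = 0.036 × 29.1174 = 1.0482 W/m².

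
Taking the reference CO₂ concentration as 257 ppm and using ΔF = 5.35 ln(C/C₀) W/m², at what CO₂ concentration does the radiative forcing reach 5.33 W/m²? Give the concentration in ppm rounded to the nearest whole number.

Set 5.35 ln(C/257) = 5.33, so ln(C/257) = 5.33/5.35 = 0.99626.
Then C/257 = e^0.99626 = 2.70813, giving C = 257 × 2.70813 = 695.99 ppm.

C ≈ 696 ppm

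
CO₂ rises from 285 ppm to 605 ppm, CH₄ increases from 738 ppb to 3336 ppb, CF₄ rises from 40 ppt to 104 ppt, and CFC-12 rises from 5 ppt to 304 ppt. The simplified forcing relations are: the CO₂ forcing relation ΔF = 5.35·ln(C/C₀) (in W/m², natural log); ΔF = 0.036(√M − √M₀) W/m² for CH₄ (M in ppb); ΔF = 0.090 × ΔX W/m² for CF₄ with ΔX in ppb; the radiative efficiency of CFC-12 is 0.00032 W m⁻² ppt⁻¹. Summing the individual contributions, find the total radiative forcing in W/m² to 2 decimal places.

ΔF = 5.23 W/m²

CO₂: 5.35 × ln(605/285) = 5.35 × ln(2.12281) = 5.35 × 0.75274 = 4.0272 W/m².
CH₄: 0.036 × (√3336 − √738) = 0.036 × (57.7581 − 27.1662) = 0.036 × 30.5919 = 1.1013 W/m².
CF₄: Δ = 104 − 40 = 64 ppt = 0.064 ppb; ΔF = 0.090 × 0.064 = 0.0058 W/m².
CFC-12: ΔF = 0.00032 × (304 − 5) = 0.00032 × 299 = 0.0957 W/m².
Total ΔF = 4.0272 + 1.1013 + 0.0058 + 0.0957 = 5.2300 W/m².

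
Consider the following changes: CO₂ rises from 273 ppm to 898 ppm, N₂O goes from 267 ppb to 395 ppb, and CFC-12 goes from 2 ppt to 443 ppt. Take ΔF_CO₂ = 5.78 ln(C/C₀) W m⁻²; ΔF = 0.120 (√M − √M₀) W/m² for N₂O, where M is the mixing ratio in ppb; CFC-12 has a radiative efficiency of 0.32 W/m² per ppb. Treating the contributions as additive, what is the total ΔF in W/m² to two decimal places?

ΔF = 7.45 W/m²

CO₂: 5.78 × ln(898/273) = 5.78 × ln(3.28938) = 5.78 × 1.19070 = 6.8822 W/m².
N₂O: 0.120 × (√395 − √267) = 0.120 × (19.8746 − 16.3401) = 0.120 × 3.5345 = 0.4241 W/m².
CFC-12: Δ = 443 − 2 = 441 ppt = 0.441 ppb; ΔF = 0.32 × 0.441 = 0.1411 W/m².
Total ΔF = 6.8822 + 0.4241 + 0.1411 = 7.4474 W/m².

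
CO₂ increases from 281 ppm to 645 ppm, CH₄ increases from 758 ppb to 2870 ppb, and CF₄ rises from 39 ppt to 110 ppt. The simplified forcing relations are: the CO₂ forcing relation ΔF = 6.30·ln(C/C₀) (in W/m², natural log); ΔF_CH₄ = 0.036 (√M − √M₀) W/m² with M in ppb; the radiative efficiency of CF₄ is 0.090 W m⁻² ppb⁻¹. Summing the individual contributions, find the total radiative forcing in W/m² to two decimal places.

ΔF = 6.18 W/m²

CO₂: 6.30 × ln(645/281) = 6.30 × ln(2.29537) = 6.30 × 0.83089 = 5.2346 W/m².
CH₄: 0.036 × (√2870 − √758) = 0.036 × (53.5724 − 27.5318) = 0.036 × 26.0406 = 0.9375 W/m².
CF₄: Δ = 110 − 39 = 71 ppt = 0.071 ppb; ΔF = 0.090 × 0.071 = 0.0064 W/m².
Total ΔF = 5.2346 + 0.9375 + 0.0064 = 6.1785 W/m².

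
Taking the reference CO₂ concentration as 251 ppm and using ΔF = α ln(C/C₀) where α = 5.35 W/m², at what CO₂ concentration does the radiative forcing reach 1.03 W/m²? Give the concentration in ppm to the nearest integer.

Set 5.35 ln(C/251) = 1.03, so ln(C/251) = 1.03/5.35 = 0.19252.
Then C/251 = e^0.19252 = 1.21230, giving C = 251 × 1.21230 = 304.29 ppm.

C ≈ 304 ppm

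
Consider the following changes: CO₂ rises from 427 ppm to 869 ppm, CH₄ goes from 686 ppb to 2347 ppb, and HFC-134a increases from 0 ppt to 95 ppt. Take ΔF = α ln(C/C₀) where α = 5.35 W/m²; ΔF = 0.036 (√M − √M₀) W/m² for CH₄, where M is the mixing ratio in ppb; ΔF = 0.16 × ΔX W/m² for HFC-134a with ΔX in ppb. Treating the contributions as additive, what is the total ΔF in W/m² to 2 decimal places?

ΔF = 4.62 W/m²

CO₂: 5.35 × ln(869/427) = 5.35 × ln(2.03513) = 5.35 × 0.71056 = 3.8015 W/m².
CH₄: 0.036 × (√2347 − √686) = 0.036 × (48.4458 − 26.1916) = 0.036 × 22.2542 = 0.8012 W/m².
HFC-134a: Δ = 95 − 0 = 95 ppt = 0.095 ppb; ΔF = 0.16 × 0.095 = 0.0152 W/m².
Total ΔF = 3.8015 + 0.8012 + 0.0152 = 4.6179 W/m².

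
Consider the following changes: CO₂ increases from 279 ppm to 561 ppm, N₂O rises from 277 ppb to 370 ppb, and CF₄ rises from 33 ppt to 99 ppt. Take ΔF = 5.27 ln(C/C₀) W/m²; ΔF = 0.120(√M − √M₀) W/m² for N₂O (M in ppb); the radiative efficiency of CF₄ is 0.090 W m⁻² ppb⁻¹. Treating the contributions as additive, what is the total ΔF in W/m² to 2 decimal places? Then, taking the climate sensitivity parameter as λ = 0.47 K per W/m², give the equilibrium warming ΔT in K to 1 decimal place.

CO₂: 5.27 × ln(561/279) = 5.27 × ln(2.01075) = 5.27 × 0.69851 = 3.6811 W/m².
N₂O: 0.120 × (√370 − √277) = 0.120 × (19.2354 − 16.6433) = 0.120 × 2.5921 = 0.3111 W/m².
CF₄: Δ = 99 − 33 = 66 ppt = 0.066 ppb; ΔF = 0.090 × 0.066 = 0.0059 W/m².
Total ΔF = 3.6811 + 0.3111 + 0.0059 = 3.9981 W/m².
ΔT = λ ΔF = 0.47 × 4.00 = 1.8800 K.

ΔF = 4.00 W/m²; ΔT = 1.9 K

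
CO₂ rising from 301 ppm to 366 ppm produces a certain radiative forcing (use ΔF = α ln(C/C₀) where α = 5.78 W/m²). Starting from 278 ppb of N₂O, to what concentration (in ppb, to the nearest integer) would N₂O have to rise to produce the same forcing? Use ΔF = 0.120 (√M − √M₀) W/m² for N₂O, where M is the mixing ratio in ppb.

M ≈ 681 ppb

CO₂ forcing: 5.78 × ln(366/301) = 5.78 × 0.195523 = 1.13012 W/m².
Set 0.120(√M − √278) = 1.13012: √M = 1.13012/0.120 + √278 = 9.4177 + 16.6733 = 26.0910.
M = (26.0910)² = 680.74 ppb.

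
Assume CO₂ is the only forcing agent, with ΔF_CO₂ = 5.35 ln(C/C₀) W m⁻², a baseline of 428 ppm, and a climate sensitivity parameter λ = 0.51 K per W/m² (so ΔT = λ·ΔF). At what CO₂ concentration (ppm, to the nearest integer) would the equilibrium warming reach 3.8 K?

C ≈ 1723 ppm

Required forcing: ΔF = ΔT/λ = 3.8/0.51 = 7.4510 W/m².
Then ln(C/428) = ΔF/5.35 = 7.4510/5.35 = 1.39271.
So C = 428 × e^1.39271 = 428 × 4.02575 = 1723.02 ppm.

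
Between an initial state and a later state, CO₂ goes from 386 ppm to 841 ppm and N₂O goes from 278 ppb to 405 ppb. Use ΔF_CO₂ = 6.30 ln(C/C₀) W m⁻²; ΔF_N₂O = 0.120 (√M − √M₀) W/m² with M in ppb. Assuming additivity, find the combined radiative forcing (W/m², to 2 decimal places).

CO₂: 6.30 × ln(841/386) = 6.30 × ln(2.17876) = 6.30 × 0.77876 = 4.9062 W/m².
N₂O: 0.120 × (√405 − √278) = 0.120 × (20.1246 − 16.6733) = 0.120 × 3.4513 = 0.4142 W/m².
Total ΔF = 4.9062 + 0.4142 = 5.3204 W/m².

ΔF = 5.32 W/m²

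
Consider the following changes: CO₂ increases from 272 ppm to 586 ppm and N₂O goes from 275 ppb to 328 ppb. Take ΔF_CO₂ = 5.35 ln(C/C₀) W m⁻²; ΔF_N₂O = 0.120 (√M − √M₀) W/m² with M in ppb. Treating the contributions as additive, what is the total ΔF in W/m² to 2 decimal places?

CO₂: 5.35 × ln(586/272) = 5.35 × ln(2.15441) = 5.35 × 0.76752 = 4.1062 W/m².
N₂O: 0.120 × (√328 − √275) = 0.120 × (18.1108 − 16.5831) = 0.120 × 1.5277 = 0.1833 W/m².
Total ΔF = 4.1062 + 0.1833 = 4.2895 W/m².

ΔF = 4.29 W/m²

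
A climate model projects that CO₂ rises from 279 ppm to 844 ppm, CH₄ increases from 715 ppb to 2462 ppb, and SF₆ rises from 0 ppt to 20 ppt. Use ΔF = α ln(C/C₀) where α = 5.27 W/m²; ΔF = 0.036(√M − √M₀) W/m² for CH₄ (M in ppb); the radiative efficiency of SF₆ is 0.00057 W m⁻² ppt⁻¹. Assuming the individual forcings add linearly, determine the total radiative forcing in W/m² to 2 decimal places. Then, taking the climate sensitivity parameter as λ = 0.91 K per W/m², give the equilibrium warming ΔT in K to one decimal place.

ΔF = 6.67 W/m²; ΔT = 6.1 K

CO₂: 5.27 × ln(844/279) = 5.27 × ln(3.02509) = 5.27 × 1.10694 = 5.8336 W/m².
CH₄: 0.036 × (√2462 − √715) = 0.036 × (49.6185 − 26.7395) = 0.036 × 22.8790 = 0.8236 W/m².
SF₆: ΔF = 0.00057 × (20 − 0) = 0.00057 × 20 = 0.0114 W/m².
Total ΔF = 5.8336 + 0.8236 + 0.0114 = 6.6686 W/m².
ΔT = λ ΔF = 0.91 × 6.67 = 6.0697 K.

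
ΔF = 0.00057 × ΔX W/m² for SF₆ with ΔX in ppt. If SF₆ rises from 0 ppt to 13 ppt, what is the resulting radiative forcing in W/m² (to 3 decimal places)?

SF₆: ΔF = 0.00057 × (13 − 0) = 0.00057 × 13 = 0.0074 W/m².

ΔF = 0.007 W/m²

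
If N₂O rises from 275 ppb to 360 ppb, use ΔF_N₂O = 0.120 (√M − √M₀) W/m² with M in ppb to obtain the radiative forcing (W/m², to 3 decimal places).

N₂O: 0.120 × (√360 − √275) = 0.120 × (18.9737 − 16.5831) = 0.120 × 2.3906 = 0.2869 W/m².

ΔF = 0.287 W/m²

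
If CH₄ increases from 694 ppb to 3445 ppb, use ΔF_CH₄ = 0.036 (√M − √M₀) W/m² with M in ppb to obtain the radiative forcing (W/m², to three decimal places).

ΔF = 1.165 W/m²

CH₄: 0.036 × (√3445 − √694) = 0.036 × (58.6941 − 26.3439) = 0.036 × 32.3502 = 1.1646 W/m².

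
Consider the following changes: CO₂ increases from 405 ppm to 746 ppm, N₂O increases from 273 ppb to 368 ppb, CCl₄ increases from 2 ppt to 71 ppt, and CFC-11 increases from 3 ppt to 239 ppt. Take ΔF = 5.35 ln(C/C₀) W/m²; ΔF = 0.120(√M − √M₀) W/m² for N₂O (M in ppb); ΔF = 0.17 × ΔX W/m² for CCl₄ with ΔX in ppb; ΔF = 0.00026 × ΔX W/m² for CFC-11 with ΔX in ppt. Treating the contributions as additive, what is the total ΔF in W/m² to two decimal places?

ΔF = 3.66 W/m²

CO₂: 5.35 × ln(746/405) = 5.35 × ln(1.84198) = 5.35 × 0.61084 = 3.2680 W/m².
N₂O: 0.120 × (√368 − √273) = 0.120 × (19.1833 − 16.5227) = 0.120 × 2.6606 = 0.3193 W/m².
CCl₄: Δ = 71 − 2 = 69 ppt = 0.069 ppb; ΔF = 0.17 × 0.069 = 0.0117 W/m².
CFC-11: ΔF = 0.00026 × (239 − 3) = 0.00026 × 236 = 0.0614 W/m².
Total ΔF = 3.2680 + 0.3193 + 0.0117 + 0.0614 = 3.6604 W/m².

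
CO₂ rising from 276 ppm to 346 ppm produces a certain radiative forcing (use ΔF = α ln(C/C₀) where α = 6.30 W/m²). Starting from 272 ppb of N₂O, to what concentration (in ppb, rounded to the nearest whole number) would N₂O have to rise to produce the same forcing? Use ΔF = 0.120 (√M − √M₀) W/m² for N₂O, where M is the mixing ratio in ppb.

CO₂ forcing: 6.30 × ln(346/276) = 6.30 × 0.226038 = 1.42404 W/m².
Set 0.120(√M − √272) = 1.42404: √M = 1.42404/0.120 + √272 = 11.8670 + 16.4924 = 28.3594.
M = (28.3594)² = 804.26 ppb.

M ≈ 804 ppb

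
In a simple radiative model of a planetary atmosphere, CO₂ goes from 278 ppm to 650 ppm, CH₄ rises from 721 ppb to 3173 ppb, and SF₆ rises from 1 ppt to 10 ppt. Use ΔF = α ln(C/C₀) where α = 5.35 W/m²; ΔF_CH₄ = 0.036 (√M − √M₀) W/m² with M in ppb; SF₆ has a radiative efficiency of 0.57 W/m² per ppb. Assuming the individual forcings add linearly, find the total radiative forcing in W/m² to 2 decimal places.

CO₂: 5.35 × ln(650/278) = 5.35 × ln(2.33813) = 5.35 × 0.84935 = 4.5440 W/m².
CH₄: 0.036 × (√3173 − √721) = 0.036 × (56.3294 − 26.8514) = 0.036 × 29.4780 = 1.0612 W/m².
SF₆: Δ = 10 − 1 = 9 ppt = 0.009 ppb; ΔF = 0.57 × 0.009 = 0.0051 W/m².
Total ΔF = 4.5440 + 1.0612 + 0.0051 = 5.6103 W/m².

ΔF = 5.61 W/m²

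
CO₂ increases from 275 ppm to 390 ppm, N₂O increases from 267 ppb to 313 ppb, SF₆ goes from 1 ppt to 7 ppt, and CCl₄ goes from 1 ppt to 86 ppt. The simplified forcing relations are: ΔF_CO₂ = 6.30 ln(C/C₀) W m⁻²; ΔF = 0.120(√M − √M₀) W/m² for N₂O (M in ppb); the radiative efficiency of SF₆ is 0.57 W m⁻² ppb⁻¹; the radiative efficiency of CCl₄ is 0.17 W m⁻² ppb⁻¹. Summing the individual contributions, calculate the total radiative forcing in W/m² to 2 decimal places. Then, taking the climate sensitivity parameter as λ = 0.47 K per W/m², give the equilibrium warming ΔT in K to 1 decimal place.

ΔF = 2.38 W/m²; ΔT = 1.1 K

CO₂: 6.30 × ln(390/275) = 6.30 × ln(1.41818) = 6.30 × 0.34937 = 2.2010 W/m².
N₂O: 0.120 × (√313 − √267) = 0.120 × (17.6918 − 16.3401) = 0.120 × 1.3517 = 0.1622 W/m².
SF₆: Δ = 7 − 1 = 6 ppt = 0.006 ppb; ΔF = 0.57 × 0.006 = 0.0034 W/m².
CCl₄: Δ = 86 − 1 = 85 ppt = 0.085 ppb; ΔF = 0.17 × 0.085 = 0.0145 W/m².
Total ΔF = 2.2010 + 0.1622 + 0.0034 + 0.0145 = 2.3811 W/m².
ΔT = λ ΔF = 0.47 × 2.38 = 1.1186 K.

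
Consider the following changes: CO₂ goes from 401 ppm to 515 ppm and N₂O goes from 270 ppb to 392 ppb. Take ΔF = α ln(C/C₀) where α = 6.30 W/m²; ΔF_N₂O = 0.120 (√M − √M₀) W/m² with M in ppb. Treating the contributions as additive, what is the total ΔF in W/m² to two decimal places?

CO₂: 6.30 × ln(515/401) = 6.30 × ln(1.28429) = 6.30 × 0.25021 = 1.5763 W/m².
N₂O: 0.120 × (√392 − √270) = 0.120 × (19.7990 − 16.4317) = 0.120 × 3.3673 = 0.4041 W/m².
Total ΔF = 1.5763 + 0.4041 = 1.9804 W/m².

ΔF = 1.98 W/m²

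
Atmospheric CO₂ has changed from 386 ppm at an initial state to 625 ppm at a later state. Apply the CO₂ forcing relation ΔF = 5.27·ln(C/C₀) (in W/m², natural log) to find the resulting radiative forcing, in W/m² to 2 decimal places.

CO₂ absorption bands are partially saturated, so forcing scales with the logarithm of the concentration ratio.
CO₂: 5.27 × ln(625/386) = 5.27 × ln(1.61917) = 5.27 × 0.48191 = 2.5397 W/m².

ΔF = 2.54 W/m²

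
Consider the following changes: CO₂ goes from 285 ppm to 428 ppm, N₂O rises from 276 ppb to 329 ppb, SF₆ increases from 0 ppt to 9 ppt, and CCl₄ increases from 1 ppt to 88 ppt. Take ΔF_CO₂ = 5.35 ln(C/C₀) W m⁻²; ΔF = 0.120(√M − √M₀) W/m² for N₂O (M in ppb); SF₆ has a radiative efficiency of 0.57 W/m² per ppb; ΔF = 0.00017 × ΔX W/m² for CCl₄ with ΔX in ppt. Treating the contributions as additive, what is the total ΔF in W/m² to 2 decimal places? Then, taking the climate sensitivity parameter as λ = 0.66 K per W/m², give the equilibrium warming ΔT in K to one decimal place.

CO₂: 5.35 × ln(428/285) = 5.35 × ln(1.50175) = 5.35 × 0.40663 = 2.1755 W/m².
N₂O: 0.120 × (√329 − √276) = 0.120 × (18.1384 − 16.6132) = 0.120 × 1.5252 = 0.1830 W/m².
SF₆: Δ = 9 − 0 = 9 ppt = 0.009 ppb; ΔF = 0.57 × 0.009 = 0.0051 W/m².
CCl₄: ΔF = 0.00017 × (88 − 1) = 0.00017 × 87 = 0.0148 W/m².
Total ΔF = 2.1755 + 0.1830 + 0.0051 + 0.0148 = 2.3784 W/m².
ΔT = λ ΔF = 0.66 × 2.38 = 1.5708 K.

ΔF = 2.38 W/m²; ΔT = 1.6 K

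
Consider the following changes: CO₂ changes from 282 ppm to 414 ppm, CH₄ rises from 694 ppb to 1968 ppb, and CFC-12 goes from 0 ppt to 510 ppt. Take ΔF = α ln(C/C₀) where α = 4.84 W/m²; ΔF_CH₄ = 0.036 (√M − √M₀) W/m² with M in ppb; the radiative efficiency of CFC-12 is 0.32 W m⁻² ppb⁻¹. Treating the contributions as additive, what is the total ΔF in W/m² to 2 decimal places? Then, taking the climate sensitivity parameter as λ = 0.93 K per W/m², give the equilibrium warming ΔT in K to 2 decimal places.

CO₂: 4.84 × ln(414/282) = 4.84 × ln(1.46809) = 4.84 × 0.38396 = 1.8584 W/m².
CH₄: 0.036 × (√1968 − √694) = 0.036 × (44.3621 − 26.3439) = 0.036 × 18.0182 = 0.6487 W/m².
CFC-12: Δ = 510 − 0 = 510 ppt = 0.510 ppb; ΔF = 0.32 × 0.510 = 0.1632 W/m².
Total ΔF = 1.8584 + 0.6487 + 0.1632 = 2.6703 W/m².
ΔT = λ ΔF = 0.93 × 2.67 = 2.4831 K.

ΔF = 2.67 W/m²; ΔT = 2.48 K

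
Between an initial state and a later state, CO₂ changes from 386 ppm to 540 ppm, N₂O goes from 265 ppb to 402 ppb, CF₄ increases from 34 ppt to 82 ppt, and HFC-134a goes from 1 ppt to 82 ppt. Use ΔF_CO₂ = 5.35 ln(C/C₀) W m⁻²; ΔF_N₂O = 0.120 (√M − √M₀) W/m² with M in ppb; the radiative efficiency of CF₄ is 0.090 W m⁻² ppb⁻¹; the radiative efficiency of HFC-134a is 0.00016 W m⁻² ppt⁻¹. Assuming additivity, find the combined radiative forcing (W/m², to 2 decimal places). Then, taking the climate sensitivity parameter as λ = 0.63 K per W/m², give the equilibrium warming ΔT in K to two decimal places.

CO₂: 5.35 × ln(540/386) = 5.35 × ln(1.39896) = 5.35 × 0.33573 = 1.7962 W/m².
N₂O: 0.120 × (√402 − √265) = 0.120 × (20.0499 − 16.2788) = 0.120 × 3.7711 = 0.4525 W/m².
CF₄: Δ = 82 − 34 = 48 ppt = 0.048 ppb; ΔF = 0.090 × 0.048 = 0.0043 W/m².
HFC-134a: ΔF = 0.00016 × (82 − 1) = 0.00016 × 81 = 0.0130 W/m².
Total ΔF = 1.7962 + 0.4525 + 0.0043 + 0.0130 = 2.2660 W/m².
ΔT = λ ΔF = 0.63 × 2.27 = 1.4301 K.

ΔF = 2.27 W/m²; ΔT = 1.43 K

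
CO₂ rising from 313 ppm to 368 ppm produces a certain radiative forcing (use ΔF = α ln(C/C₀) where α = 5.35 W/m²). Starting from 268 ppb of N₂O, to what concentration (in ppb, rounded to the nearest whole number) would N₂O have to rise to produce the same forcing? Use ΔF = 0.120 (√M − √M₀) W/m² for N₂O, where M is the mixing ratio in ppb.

CO₂ forcing: 5.35 × ln(368/313) = 5.35 × 0.161880 = 0.86606 W/m².
Set 0.120(√M − √268) = 0.86606: √M = 0.86606/0.120 + √268 = 7.2172 + 16.3707 = 23.5879.
M = (23.5879)² = 556.39 ppb.

M ≈ 556 ppb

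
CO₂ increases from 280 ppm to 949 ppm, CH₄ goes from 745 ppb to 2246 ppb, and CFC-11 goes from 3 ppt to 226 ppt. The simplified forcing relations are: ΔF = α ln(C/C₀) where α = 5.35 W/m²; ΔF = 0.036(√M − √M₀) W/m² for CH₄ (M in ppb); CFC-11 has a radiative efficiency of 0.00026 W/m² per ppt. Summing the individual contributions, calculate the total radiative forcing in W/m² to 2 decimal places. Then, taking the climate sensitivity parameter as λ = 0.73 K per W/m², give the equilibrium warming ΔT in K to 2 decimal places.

CO₂: 5.35 × ln(949/280) = 5.35 × ln(3.38929) = 5.35 × 1.22062 = 6.5303 W/m².
CH₄: 0.036 × (√2246 − √745) = 0.036 × (47.3920 − 27.2947) = 0.036 × 20.0973 = 0.7235 W/m².
CFC-11: ΔF = 0.00026 × (226 − 3) = 0.00026 × 223 = 0.0580 W/m².
Total ΔF = 6.5303 + 0.7235 + 0.0580 = 7.3118 W/m².
ΔT = λ ΔF = 0.73 × 7.31 = 5.3363 K.

ΔF = 7.31 W/m²; ΔT = 5.34 K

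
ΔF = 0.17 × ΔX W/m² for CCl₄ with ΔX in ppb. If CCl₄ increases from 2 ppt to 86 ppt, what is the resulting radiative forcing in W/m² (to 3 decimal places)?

ΔF = 0.014 W/m²

CCl₄: Δ = 86 − 2 = 84 ppt = 0.084 ppb; ΔF = 0.17 × 0.084 = 0.0143 W/m².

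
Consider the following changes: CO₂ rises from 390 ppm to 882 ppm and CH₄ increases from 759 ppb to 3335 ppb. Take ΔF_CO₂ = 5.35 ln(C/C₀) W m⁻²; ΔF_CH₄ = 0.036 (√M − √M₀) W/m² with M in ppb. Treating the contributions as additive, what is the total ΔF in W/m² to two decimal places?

CO₂: 5.35 × ln(882/390) = 5.35 × ln(2.26154) = 5.35 × 0.81605 = 4.3659 W/m².
CH₄: 0.036 × (√3335 − √759) = 0.036 × (57.7495 − 27.5500) = 0.036 × 30.1995 = 1.0872 W/m².
Total ΔF = 4.3659 + 1.0872 = 5.4531 W/m².

ΔF = 5.45 W/m²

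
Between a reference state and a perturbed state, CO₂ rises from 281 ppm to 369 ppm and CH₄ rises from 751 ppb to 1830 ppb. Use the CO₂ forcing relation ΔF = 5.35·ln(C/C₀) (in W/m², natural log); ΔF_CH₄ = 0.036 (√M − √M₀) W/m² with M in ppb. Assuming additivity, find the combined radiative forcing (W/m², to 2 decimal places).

CO₂: 5.35 × ln(369/281) = 5.35 × ln(1.31317) = 5.35 × 0.27244 = 1.4576 W/m².
CH₄: 0.036 × (√1830 − √751) = 0.036 × (42.7785 − 27.4044) = 0.036 × 15.3741 = 0.5535 W/m².
Total ΔF = 1.4576 + 0.5535 = 2.0111 W/m².

ΔF = 2.01 W/m²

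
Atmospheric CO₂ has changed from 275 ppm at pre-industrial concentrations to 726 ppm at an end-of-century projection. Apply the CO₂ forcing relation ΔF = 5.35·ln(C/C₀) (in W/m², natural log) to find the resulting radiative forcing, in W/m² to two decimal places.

ΔF = 5.19 W/m²

CO₂: 5.35 × ln(726/275) = 5.35 × ln(2.64000) = 5.35 × 0.97078 = 5.1937 W/m².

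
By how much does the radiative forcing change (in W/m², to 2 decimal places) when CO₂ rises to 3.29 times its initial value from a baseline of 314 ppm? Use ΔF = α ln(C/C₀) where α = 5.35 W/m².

ΔF = 6.37 W/m²

ΔF = 5.35 × ln(3.29) = 5.35 × 1.19089 = 6.3713 W/m².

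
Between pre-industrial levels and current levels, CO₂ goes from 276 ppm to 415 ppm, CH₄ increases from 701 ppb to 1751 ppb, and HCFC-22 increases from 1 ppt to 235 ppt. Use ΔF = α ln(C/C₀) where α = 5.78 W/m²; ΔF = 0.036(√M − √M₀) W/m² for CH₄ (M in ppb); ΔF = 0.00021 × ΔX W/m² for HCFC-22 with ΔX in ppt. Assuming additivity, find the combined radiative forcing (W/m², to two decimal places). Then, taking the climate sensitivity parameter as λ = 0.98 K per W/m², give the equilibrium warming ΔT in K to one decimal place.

CO₂: 5.78 × ln(415/276) = 5.78 × ln(1.50362) = 5.78 × 0.40788 = 2.3575 W/m².
CH₄: 0.036 × (√1751 − √701) = 0.036 × (41.8450 − 26.4764) = 0.036 × 15.3686 = 0.5533 W/m².
HCFC-22: ΔF = 0.00021 × (235 − 1) = 0.00021 × 234 = 0.0491 W/m².
Total ΔF = 2.3575 + 0.5533 + 0.0491 = 2.9599 W/m².
ΔT = λ ΔF = 0.98 × 2.96 = 2.9008 K.

ΔF = 2.96 W/m²; ΔT = 2.9 K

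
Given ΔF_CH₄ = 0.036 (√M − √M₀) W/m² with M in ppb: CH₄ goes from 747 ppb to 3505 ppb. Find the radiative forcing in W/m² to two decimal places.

CH₄: 0.036 × (√3505 − √747) = 0.036 × (59.2030 − 27.3313) = 0.036 × 31.8717 = 1.1474 W/m².

ΔF = 1.15 W/m²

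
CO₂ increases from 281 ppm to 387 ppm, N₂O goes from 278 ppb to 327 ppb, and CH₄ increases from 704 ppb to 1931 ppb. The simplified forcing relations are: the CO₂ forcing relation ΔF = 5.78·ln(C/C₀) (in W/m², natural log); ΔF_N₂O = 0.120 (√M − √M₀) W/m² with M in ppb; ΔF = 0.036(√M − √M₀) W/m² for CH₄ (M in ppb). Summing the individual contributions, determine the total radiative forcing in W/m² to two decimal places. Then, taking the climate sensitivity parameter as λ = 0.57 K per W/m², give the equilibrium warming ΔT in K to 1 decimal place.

CO₂: 5.78 × ln(387/281) = 5.78 × ln(1.37722) = 5.78 × 0.32007 = 1.8500 W/m².
N₂O: 0.120 × (√327 − √278) = 0.120 × (18.0831 − 16.6733) = 0.120 × 1.4098 = 0.1692 W/m².
CH₄: 0.036 × (√1931 − √704) = 0.036 × (43.9431 − 26.5330) = 0.036 × 17.4101 = 0.6268 W/m².
Total ΔF = 1.8500 + 0.1692 + 0.6268 = 2.6460 W/m².
ΔT = λ ΔF = 0.57 × 2.65 = 1.5105 K.

ΔF = 2.65 W/m²; ΔT = 1.5 K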